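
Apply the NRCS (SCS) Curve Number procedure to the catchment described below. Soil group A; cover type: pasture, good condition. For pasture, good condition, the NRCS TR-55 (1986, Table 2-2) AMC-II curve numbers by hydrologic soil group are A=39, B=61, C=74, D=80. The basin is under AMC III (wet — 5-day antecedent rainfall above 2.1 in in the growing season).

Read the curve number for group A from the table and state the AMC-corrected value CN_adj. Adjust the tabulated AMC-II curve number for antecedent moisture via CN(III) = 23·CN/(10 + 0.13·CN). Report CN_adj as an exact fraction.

CN_adj = 89700/1507 ≈ 59.522

NRCS table: pasture, good condition, soil group A → CN(II) = 39
CN(III) from CN(II)=39: (23·39)/(10 + 0.13·39) = 89700/1507 ≈ 59.522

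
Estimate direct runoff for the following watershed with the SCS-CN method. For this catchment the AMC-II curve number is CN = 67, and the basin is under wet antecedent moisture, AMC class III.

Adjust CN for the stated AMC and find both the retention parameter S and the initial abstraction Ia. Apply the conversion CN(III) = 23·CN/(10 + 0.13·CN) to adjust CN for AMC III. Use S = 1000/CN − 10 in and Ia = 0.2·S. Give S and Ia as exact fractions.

CN(III) from CN(II)=67: (23·67)/(10 + 0.13·67) = 154100/1871 ≈ 82.362
Retention S: 1000/CN − 10 with CN=82.362 → S = 3300/1541 ≈ 2.141 in
Ia = 0.2·(3300/1541) = 660/1541 in ≈ 0.428 in

S = 3300/1541 in ≈ 2.141 in; Ia = 660/1541 in ≈ 0.428 in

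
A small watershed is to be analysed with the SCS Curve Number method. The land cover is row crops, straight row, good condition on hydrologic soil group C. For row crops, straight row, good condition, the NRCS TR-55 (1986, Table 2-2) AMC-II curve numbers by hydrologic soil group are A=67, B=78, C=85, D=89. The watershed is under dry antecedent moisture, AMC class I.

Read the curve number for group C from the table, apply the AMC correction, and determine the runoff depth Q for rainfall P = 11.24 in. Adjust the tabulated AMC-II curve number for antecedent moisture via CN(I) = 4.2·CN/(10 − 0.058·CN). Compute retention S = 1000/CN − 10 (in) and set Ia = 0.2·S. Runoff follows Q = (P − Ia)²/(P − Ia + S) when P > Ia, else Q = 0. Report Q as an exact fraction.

NRCS table: row crops, straight row, good condition, soil group C → CN(II) = 85
Adjust CN=85 to AMC I: 4.2·85/(10 − 0.058·85) → 357 ÷ (507/100) = 11900/169 ≈ 70.414
Retention S: 1000/CN − 10 with CN=70.414 → S = 500/119 ≈ 4.202 in
Ia = 0.2·(500/119) = 100/119 in ≈ 0.840 in
P − Ia = 11.240 − 0.840 = 30939/2975 ≈ 10.400 in (> 0, runoff occurs)
Runoff Q = (P−Ia)²/(P−Ia+S) = (10.400)²/(10.400+4.202) = 957221721/129231025 ≈ 7.407 in

Q = 957221721/129231025 in ≈ 7.407 in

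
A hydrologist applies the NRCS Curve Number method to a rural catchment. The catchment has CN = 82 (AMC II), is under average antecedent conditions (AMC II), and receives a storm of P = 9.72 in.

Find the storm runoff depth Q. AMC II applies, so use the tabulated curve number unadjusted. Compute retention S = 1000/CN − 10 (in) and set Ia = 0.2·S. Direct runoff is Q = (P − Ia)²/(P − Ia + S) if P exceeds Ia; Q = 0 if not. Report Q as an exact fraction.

Average conditions: CN = 82 (no AMC adjustment).
Retention S: 1000/CN − 10 with CN=82.000 → S = 90/41 ≈ 2.195 in
Ia = 0.2·(90/41) = 18/41 in ≈ 0.439 in
P − Ia = 9.720 − 0.439 = 9513/1025 ≈ 9.281 in (> 0, runoff occurs)
Q: (9513/1025)² ÷ (11763/1025) = 10055241/1339675 in (≈ 7.506 in)

Q = 10055241/1339675 in ≈ 7.506 in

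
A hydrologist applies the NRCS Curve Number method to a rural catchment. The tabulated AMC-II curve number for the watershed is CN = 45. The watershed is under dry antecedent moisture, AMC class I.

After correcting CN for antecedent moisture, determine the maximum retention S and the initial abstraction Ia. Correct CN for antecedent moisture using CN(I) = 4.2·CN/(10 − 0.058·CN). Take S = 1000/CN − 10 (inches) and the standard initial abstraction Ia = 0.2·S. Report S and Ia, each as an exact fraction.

S = 5500/189 in ≈ 29.101 in; Ia = 1100/189 in ≈ 5.820 in

Dry (AMC I): CN(I) = 4.2·45/(10 − 0.058·45) = 189/(739/100) = 18900/739 ≈ 25.575
S = 1000/(18900/739) − 10 = 5500/189 in ≈ 29.101 in
Ia = 0.2·(5500/189) = 1100/189 in ≈ 5.820 in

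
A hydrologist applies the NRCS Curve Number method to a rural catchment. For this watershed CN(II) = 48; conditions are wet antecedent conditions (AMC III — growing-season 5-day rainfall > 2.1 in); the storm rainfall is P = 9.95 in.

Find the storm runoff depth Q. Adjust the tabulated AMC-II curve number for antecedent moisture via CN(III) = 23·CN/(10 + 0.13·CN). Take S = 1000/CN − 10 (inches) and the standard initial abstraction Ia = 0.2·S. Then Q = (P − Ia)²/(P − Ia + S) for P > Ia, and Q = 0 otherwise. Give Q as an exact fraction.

CN(III) from CN(II)=48: (23·48)/(10 + 0.13·48) = 13800/203 ≈ 67.980
Retention S: 1000/CN − 10 with CN=67.980 → S = 325/69 ≈ 4.710 in
Ia = 0.2S: 0.2·4.710 = 0.942 in (exactly 65/69)
Excess rainfall: 9.950 − 0.942 = 9.008 in; P > Ia so Q > 0
Q = (12431/1380)²/((12431/1380) + 325/69) = (154529761/1904400)/(18931/1380) = 154529761/26124780 in ≈ 5.915 in

Q = 154529761/26124780 in ≈ 5.915 in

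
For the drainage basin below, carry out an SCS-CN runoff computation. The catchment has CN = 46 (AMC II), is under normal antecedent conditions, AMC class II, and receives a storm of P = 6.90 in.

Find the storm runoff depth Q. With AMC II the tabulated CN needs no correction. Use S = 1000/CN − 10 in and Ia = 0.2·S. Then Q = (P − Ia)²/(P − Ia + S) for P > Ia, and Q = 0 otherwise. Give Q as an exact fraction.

CN(II) = 46; AMC II needs no correction.
Max retention: S = 1000/46 − 10 = 270/23 in (≈ 11.739 in)
Ia = 0.2S: 0.2·11.739 = 2.348 in (exactly 54/23)
Since P=6.900 > Ia=2.348: effective rainfall P−Ia = 1047/230 in
Q: (1047/230)² ÷ (3747/230) = 365403/287270 in (≈ 1.272 in)

Q = 365403/287270 in ≈ 1.272 in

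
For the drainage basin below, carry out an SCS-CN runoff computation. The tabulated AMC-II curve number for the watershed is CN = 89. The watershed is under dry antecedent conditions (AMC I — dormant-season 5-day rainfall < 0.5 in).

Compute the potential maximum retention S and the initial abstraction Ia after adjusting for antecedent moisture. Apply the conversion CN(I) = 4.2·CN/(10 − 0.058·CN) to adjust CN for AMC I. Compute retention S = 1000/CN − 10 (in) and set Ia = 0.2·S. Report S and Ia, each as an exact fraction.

Adjust CN=89 to AMC I: 4.2·89/(10 − 0.058·89) → (1869/5) ÷ (2419/500) = 186900/2419 ≈ 77.263
S = 1000/(186900/2419) − 10 = 5500/1869 in ≈ 2.943 in
Initial abstraction Ia = S/5 = (5500/1869)/5 = 1100/1869 ≈ 0.589 in

S = 5500/1869 in ≈ 2.943 in; Ia = 1100/1869 in ≈ 0.589 in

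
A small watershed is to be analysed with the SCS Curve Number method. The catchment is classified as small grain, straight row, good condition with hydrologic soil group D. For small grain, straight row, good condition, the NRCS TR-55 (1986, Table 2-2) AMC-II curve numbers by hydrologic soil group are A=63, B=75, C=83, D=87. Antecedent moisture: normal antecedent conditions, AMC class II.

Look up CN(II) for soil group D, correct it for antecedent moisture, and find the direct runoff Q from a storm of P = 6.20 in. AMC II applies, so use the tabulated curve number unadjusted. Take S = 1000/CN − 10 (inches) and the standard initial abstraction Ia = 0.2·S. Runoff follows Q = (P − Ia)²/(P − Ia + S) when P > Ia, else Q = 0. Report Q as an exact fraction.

Q = 6589489/1399395 in ≈ 4.709 in

NRCS table: small grain, straight row, good condition, soil group D → CN(II) = 87
Average conditions: CN = 87 (no AMC adjustment).
Max retention: S = 1000/87 − 10 = 130/87 in (≈ 1.494 in)
Ia = 0.2S: 0.2·1.494 = 0.299 in (exactly 26/87)
P − Ia = 6.200 − 0.299 = 2567/435 ≈ 5.901 in (> 0, runoff occurs)
Q = (2567/435)²/((2567/435) + 130/87) = (6589489/189225)/(3217/435) = 6589489/1399395 in ≈ 4.709 in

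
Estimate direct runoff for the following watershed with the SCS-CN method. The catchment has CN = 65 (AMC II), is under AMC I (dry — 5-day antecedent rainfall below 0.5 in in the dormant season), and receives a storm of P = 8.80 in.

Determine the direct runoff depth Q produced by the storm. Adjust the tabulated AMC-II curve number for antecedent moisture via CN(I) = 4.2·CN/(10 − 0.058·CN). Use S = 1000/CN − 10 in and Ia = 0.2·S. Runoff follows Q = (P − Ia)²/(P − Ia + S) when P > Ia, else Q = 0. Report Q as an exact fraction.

CN(I) from CN(II)=65: (4.2·65)/(10 − 0.058·65) = 3900/89 ≈ 43.820
Retention S: 1000/CN − 10 with CN=43.820 → S = 500/39 ≈ 12.821 in
Ia = 0.2S: 0.2·12.821 = 2.564 in (exactly 100/39)
P − Ia = 8.800 − 2.564 = 1216/195 ≈ 6.236 in (> 0, runoff occurs)
Q = (1216/195)²/((1216/195) + 500/39) = (1478656/38025)/(3716/195) = 369664/181155 in ≈ 2.041 in

Q = 369664/181155 in ≈ 2.041 in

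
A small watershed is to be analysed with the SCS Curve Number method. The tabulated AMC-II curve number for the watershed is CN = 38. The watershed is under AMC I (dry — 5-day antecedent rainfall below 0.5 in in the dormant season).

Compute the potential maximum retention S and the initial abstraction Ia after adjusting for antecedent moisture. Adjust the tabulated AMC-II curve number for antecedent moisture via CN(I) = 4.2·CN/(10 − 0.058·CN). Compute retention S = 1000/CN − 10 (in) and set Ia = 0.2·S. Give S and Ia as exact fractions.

Adjust CN=38 to AMC I: 4.2·38/(10 − 0.058·38) → (798/5) ÷ (1949/250) = 39900/1949 ≈ 20.472
Max retention: S = 1000/(39900/1949) − 10 = 15500/399 in (≈ 38.847 in)
Ia = 0.2S: 0.2·38.847 = 7.769 in (exactly 3100/399)

S = 15500/399 in ≈ 38.847 in; Ia = 3100/399 in ≈ 7.769 in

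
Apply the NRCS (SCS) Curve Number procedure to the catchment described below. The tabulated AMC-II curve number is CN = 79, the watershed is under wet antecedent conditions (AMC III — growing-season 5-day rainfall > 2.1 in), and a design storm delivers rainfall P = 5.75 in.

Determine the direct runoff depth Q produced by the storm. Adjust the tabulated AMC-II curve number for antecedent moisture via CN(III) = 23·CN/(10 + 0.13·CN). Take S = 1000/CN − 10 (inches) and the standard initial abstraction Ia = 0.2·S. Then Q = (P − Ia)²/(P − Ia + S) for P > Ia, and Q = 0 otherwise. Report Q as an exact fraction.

CN(III) from CN(II)=79: (23·79)/(10 + 0.13·79) = 181700/2027 ≈ 89.640
Max retention: S = 1000/(181700/2027) − 10 = 2100/1817 in (≈ 1.156 in)
Ia = 0.2S: 0.2·1.156 = 0.231 in (exactly 420/1817)
Since P=5.750 > Ia=0.231: effective rainfall P−Ia = 40111/7268 in
Q: (40111/7268)² ÷ (48511/7268) = 1608892321/352577948 in (≈ 4.563 in)

Q = 1608892321/352577948 in ≈ 4.563 in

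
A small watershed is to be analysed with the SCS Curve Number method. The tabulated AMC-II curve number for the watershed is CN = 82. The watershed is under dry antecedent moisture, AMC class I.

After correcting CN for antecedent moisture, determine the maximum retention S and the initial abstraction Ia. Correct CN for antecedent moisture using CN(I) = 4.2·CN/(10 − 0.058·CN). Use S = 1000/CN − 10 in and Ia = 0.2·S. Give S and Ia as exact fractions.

S = 1500/287 in ≈ 5.226 in; Ia = 300/287 in ≈ 1.045 in

CN(I) from CN(II)=82: (4.2·82)/(10 − 0.058·82) = 28700/437 ≈ 65.675
Max retention: S = 1000/(28700/437) − 10 = 1500/287 in (≈ 5.226 in)
Ia = 0.2S: 0.2·5.226 = 1.045 in (exactly 300/287)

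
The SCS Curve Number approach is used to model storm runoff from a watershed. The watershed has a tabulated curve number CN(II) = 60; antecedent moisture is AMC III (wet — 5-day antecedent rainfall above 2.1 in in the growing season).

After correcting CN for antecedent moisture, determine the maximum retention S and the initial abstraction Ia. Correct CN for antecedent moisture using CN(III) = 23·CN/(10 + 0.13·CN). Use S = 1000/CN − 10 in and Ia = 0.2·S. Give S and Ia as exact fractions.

Wet (AMC III): CN(III) = 23·60/(10 + 0.13·60) = 1380/(89/5) = 6900/89 ≈ 77.528
Retention S: 1000/CN − 10 with CN=77.528 → S = 200/69 ≈ 2.899 in
Initial abstraction Ia = S/5 = (200/69)/5 = 40/69 ≈ 0.580 in

S = 200/69 in ≈ 2.899 in; Ia = 40/69 in ≈ 0.580 in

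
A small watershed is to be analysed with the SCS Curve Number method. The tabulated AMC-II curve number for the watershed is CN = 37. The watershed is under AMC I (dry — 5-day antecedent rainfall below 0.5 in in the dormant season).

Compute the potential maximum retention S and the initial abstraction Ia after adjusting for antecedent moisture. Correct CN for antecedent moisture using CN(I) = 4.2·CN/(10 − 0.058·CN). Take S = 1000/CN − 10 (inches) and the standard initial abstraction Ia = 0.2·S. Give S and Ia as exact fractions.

Dry (AMC I): CN(I) = 4.2·37/(10 − 0.058·37) = (777/5)/(3927/500) = 3700/187 ≈ 19.786
Max retention: S = 1000/(3700/187) − 10 = 1500/37 in (≈ 40.541 in)
Ia = 0.2·(1500/37) = 300/37 in ≈ 8.108 in

S = 1500/37 in ≈ 40.541 in; Ia = 300/37 in ≈ 8.108 in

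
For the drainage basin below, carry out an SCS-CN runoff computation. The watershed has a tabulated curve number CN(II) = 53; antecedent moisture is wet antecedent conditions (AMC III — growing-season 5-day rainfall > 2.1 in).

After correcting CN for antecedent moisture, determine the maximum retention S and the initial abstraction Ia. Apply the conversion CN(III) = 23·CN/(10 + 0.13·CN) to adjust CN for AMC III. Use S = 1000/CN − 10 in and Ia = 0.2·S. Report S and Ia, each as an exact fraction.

Wet (AMC III): CN(III) = 23·53/(10 + 0.13·53) = 1219/(1689/100) = 121900/1689 ≈ 72.173
Retention S: 1000/CN − 10 with CN=72.173 → S = 4700/1219 ≈ 3.856 in
Ia = 0.2·(4700/1219) = 940/1219 in ≈ 0.771 in

S = 4700/1219 in ≈ 3.856 in; Ia = 940/1219 in ≈ 0.771 in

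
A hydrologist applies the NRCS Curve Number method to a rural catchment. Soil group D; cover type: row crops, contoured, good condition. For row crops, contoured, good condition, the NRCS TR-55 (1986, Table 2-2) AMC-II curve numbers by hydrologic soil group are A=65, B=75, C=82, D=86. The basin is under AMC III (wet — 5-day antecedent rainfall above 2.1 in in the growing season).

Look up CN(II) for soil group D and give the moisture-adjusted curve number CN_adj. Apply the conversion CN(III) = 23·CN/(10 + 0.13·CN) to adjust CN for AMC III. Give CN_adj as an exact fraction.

CN_adj = 98900/1059 ≈ 93.390

NRCS table: row crops, contoured, good condition, soil group D → CN(II) = 86
CN(III) from CN(II)=86: (23·86)/(10 + 0.13·86) = 98900/1059 ≈ 93.390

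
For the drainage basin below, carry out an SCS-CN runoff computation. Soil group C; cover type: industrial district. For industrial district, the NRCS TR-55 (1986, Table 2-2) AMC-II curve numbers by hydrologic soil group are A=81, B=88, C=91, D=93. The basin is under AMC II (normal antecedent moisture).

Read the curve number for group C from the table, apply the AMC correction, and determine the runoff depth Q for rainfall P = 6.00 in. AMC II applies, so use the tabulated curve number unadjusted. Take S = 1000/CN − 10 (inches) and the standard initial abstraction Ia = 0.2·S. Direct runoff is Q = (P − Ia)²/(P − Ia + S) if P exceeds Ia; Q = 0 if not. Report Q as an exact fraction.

Q = 46464/9373 in ≈ 4.957 in

NRCS table: industrial district, soil group C → CN(II) = 91
AMC II — tabulated CN = 91 applies directly.
Max retention: S = 1000/91 − 10 = 90/91 in (≈ 0.989 in)
Ia = 0.2S: 0.2·0.989 = 0.198 in (exactly 18/91)
Excess rainfall: 6.000 − 0.198 = 5.802 in; P > Ia so Q > 0
Q: (528/91)² ÷ (618/91) = 46464/9373 in (≈ 4.957 in)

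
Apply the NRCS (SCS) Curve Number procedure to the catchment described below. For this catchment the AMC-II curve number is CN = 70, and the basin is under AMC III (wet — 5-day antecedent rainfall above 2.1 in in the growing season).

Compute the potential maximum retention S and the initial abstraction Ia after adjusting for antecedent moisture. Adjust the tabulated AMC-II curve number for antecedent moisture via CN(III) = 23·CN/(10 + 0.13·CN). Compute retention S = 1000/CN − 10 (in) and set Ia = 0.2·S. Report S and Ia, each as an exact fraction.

S = 300/161 in ≈ 1.863 in; Ia = 60/161 in ≈ 0.373 in

Wet (AMC III): CN(III) = 23·70/(10 + 0.13·70) = 1610/(191/10) = 16100/191 ≈ 84.293
Retention S: 1000/CN − 10 with CN=84.293 → S = 300/161 ≈ 1.863 in
Initial abstraction Ia = S/5 = (300/161)/5 = 60/161 ≈ 0.373 in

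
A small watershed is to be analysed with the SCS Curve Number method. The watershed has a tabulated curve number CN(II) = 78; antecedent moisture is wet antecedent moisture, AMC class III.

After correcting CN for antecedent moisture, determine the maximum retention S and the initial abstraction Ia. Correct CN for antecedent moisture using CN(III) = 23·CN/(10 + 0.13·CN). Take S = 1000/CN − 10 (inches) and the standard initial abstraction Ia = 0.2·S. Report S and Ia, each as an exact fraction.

Adjust CN=78 to AMC III: 23·78/(10 + 0.13·78) → 1794 ÷ (1007/50) = 89700/1007 ≈ 89.076
S = 1000/(89700/1007) − 10 = 1100/897 in ≈ 1.226 in
Ia = 0.2S: 0.2·1.226 = 0.245 in (exactly 220/897)

S = 1100/897 in ≈ 1.226 in; Ia = 220/897 in ≈ 0.245 in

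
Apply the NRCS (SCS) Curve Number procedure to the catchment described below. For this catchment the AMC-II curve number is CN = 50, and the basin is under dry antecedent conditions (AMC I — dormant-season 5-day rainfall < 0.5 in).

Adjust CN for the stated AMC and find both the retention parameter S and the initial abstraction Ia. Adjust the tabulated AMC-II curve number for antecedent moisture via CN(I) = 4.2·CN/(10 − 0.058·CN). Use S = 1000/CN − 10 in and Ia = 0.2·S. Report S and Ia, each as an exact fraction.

CN(I) from CN(II)=50: (4.2·50)/(10 − 0.058·50) = 2100/71 ≈ 29.577
Max retention: S = 1000/(2100/71) − 10 = 500/21 in (≈ 23.810 in)
Ia = 0.2S: 0.2·23.810 = 4.762 in (exactly 100/21)

S = 500/21 in ≈ 23.810 in; Ia = 100/21 in ≈ 4.762 in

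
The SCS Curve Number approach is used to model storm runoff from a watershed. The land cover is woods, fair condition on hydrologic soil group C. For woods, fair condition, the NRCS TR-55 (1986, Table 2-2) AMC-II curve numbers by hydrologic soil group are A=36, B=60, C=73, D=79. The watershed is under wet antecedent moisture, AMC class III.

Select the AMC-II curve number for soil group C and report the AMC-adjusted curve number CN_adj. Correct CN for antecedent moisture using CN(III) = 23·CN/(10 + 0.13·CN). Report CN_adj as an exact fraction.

CN_adj = 167900/1949 ≈ 86.147

NRCS table: woods, fair condition, soil group C → CN(II) = 73
Adjust CN=73 to AMC III: 23·73/(10 + 0.13·73) → 1679 ÷ (1949/100) = 167900/1949 ≈ 86.147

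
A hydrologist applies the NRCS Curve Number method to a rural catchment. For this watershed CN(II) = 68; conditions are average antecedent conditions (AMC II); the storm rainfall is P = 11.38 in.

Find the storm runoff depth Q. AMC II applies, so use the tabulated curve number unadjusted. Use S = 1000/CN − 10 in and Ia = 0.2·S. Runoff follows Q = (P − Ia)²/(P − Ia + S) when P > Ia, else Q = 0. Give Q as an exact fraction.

Q = 78730129/10942050 in ≈ 7.195 in

Average conditions: CN = 68 (no AMC adjustment).
S = 1000/68 − 10 = 80/17 in ≈ 4.706 in
Initial abstraction Ia = S/5 = (80/17)/5 = 16/17 ≈ 0.941 in
P − Ia = 11.380 − 0.941 = 8873/850 ≈ 10.439 in (> 0, runoff occurs)
Q: (8873/850)² ÷ (12873/850) = 78730129/10942050 in (≈ 7.195 in)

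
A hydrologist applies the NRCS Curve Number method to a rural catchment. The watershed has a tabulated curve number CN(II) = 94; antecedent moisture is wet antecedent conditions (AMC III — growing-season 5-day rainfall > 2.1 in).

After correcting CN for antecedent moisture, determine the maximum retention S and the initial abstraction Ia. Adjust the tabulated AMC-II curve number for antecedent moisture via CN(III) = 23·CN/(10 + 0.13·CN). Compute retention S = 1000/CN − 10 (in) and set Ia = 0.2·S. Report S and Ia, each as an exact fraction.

Adjust CN=94 to AMC III: 23·94/(10 + 0.13·94) → 2162 ÷ (1111/50) = 108100/1111 ≈ 97.300
Retention S: 1000/CN − 10 with CN=97.300 → S = 300/1081 ≈ 0.278 in
Initial abstraction Ia = S/5 = (300/1081)/5 = 60/1081 ≈ 0.056 in

S = 300/1081 in ≈ 0.278 in; Ia = 60/1081 in ≈ 0.056 in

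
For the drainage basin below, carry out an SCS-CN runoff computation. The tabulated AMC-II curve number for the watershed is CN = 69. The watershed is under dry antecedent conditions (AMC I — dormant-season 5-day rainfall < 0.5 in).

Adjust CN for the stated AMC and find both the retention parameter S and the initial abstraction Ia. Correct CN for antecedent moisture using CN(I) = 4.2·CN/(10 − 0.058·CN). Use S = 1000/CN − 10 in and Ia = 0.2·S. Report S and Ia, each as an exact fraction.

S = 15500/1449 in ≈ 10.697 in; Ia = 3100/1449 in ≈ 2.139 in

Dry (AMC I): CN(I) = 4.2·69/(10 − 0.058·69) = (1449/5)/(2999/500) = 144900/2999 ≈ 48.316
S = 1000/(144900/2999) − 10 = 15500/1449 in ≈ 10.697 in
Ia = 0.2S: 0.2·10.697 = 2.139 in (exactly 3100/1449)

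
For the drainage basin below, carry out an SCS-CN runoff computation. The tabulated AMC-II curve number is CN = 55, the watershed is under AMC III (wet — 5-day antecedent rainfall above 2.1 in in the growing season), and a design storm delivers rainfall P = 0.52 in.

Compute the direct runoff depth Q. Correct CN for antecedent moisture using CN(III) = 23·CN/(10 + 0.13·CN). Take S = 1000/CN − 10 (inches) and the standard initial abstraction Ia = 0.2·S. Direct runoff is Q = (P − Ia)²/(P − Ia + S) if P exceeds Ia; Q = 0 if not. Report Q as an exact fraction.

Wet (AMC III): CN(III) = 23·55/(10 + 0.13·55) = 1265/(343/20) = 25300/343 ≈ 73.761
S = 1000/(25300/343) − 10 = 900/253 in ≈ 3.557 in
Ia = 0.2S: 0.2·3.557 = 0.711 in (exactly 180/253)
P = 0.520 ≤ Ia = 0.711 in: entire storm abstracted, Q = 0.

Q = 0 in ≈ 0.000 in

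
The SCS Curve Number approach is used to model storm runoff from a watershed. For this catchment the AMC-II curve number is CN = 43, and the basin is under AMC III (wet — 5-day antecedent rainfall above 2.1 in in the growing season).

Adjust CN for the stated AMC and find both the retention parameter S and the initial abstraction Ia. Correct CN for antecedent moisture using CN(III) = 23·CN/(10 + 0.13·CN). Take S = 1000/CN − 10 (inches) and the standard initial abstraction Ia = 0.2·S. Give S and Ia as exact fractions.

Wet (AMC III): CN(III) = 23·43/(10 + 0.13·43) = 989/(1559/100) = 98900/1559 ≈ 63.438
Retention S: 1000/CN − 10 with CN=63.438 → S = 5700/989 ≈ 5.763 in
Ia = 0.2·(5700/989) = 1140/989 in ≈ 1.153 in

S = 5700/989 in ≈ 5.763 in; Ia = 1140/989 in ≈ 1.153 in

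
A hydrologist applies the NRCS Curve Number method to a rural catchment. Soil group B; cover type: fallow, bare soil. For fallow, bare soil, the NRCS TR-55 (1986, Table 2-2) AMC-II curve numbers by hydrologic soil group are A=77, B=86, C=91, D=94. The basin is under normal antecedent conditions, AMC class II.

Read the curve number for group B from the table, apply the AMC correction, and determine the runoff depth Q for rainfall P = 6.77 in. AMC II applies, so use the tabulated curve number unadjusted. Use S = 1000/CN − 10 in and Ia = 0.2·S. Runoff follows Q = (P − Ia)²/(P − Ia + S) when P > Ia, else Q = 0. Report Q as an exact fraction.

NRCS table: fallow, bare soil, soil group B → CN(II) = 86
Average conditions: CN = 86 (no AMC adjustment).
Max retention: S = 1000/86 − 10 = 70/43 in (≈ 1.628 in)
Ia = 0.2S: 0.2·1.628 = 0.326 in (exactly 14/43)
P − Ia = 6.770 − 0.326 = 27711/4300 ≈ 6.444 in (> 0, runoff occurs)
Runoff Q = (P−Ia)²/(P−Ia+S) = (6.444)²/(6.444+1.628) = 767899521/149257300 ≈ 5.145 in

Q = 767899521/149257300 in ≈ 5.145 in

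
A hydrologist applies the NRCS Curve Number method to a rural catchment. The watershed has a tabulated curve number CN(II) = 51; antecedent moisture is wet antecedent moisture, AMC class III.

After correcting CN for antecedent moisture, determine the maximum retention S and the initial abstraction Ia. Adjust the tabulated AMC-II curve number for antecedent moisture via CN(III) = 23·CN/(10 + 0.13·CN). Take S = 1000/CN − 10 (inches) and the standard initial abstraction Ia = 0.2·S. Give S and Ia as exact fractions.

CN(III) from CN(II)=51: (23·51)/(10 + 0.13·51) = 117300/1663 ≈ 70.535
S = 1000/(117300/1663) − 10 = 4900/1173 in ≈ 4.177 in
Ia = 0.2S: 0.2·4.177 = 0.835 in (exactly 980/1173)

S = 4900/1173 in ≈ 4.177 in; Ia = 980/1173 in ≈ 0.835 in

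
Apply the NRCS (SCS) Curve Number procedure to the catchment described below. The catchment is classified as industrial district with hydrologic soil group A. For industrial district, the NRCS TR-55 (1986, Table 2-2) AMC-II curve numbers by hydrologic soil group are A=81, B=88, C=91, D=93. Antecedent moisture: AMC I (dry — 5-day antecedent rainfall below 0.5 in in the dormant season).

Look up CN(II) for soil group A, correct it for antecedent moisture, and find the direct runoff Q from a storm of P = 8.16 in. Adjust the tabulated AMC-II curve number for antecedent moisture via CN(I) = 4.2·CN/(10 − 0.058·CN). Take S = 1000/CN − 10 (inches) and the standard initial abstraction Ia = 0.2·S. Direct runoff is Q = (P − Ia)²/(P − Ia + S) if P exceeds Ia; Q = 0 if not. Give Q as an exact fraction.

Q = 22425661504/5709023775 in ≈ 3.928 in

NRCS table: industrial district, soil group A → CN(II) = 81
Dry (AMC I): CN(I) = 4.2·81/(10 − 0.058·81) = (1701/5)/(2651/500) = 170100/2651 ≈ 64.164
Retention S: 1000/CN − 10 with CN=64.164 → S = 9500/1701 ≈ 5.585 in
Initial abstraction Ia = S/5 = (9500/1701)/5 = 1900/1701 ≈ 1.117 in
Since P=8.160 > Ia=1.117: effective rainfall P−Ia = 299504/42525 in
Q = (299504/42525)²/((299504/42525) + 9500/1701) = (89702646016/1808375625)/(537004/42525) = 22425661504/5709023775 in ≈ 3.928 in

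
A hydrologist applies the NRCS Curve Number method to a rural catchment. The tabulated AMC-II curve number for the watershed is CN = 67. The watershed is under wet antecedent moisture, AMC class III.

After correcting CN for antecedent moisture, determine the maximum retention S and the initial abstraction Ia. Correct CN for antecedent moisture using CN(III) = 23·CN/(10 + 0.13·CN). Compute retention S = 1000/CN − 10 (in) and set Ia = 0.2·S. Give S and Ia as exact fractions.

S = 3300/1541 in ≈ 2.141 in; Ia = 660/1541 in ≈ 0.428 in

Wet (AMC III): CN(III) = 23·67/(10 + 0.13·67) = 1541/(1871/100) = 154100/1871 ≈ 82.362
S = 1000/(154100/1871) − 10 = 3300/1541 in ≈ 2.141 in
Ia = 0.2S: 0.2·2.141 = 0.428 in (exactly 660/1541)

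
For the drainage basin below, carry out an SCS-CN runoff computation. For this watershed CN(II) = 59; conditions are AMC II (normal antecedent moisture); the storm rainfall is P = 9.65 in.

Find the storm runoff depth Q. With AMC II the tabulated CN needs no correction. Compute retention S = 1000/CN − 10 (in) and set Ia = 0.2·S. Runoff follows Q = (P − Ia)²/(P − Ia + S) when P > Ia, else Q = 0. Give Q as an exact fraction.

Q = 95004009/21177460 in ≈ 4.486 in

AMC II — tabulated CN = 59 applies directly.
S = 1000/59 − 10 = 410/59 in ≈ 6.949 in
Ia = 0.2S: 0.2·6.949 = 1.390 in (exactly 82/59)
Excess rainfall: 9.650 − 1.390 = 8.260 in; P > Ia so Q > 0
Q = (9747/1180)²/((9747/1180) + 410/59) = (95004009/1392400)/(17947/1180) = 95004009/21177460 in ≈ 4.486 in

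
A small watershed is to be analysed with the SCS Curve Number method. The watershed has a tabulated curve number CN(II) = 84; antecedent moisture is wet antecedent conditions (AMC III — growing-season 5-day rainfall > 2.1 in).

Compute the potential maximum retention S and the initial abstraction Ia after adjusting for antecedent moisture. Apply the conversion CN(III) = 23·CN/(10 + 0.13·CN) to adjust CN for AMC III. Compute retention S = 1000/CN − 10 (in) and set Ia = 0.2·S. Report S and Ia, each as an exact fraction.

S = 400/483 in ≈ 0.828 in; Ia = 80/483 in ≈ 0.166 in

Wet (AMC III): CN(III) = 23·84/(10 + 0.13·84) = 1932/(523/25) = 48300/523 ≈ 92.352
Retention S: 1000/CN − 10 with CN=92.352 → S = 400/483 ≈ 0.828 in
Ia = 0.2S: 0.2·0.828 = 0.166 in (exactly 80/483)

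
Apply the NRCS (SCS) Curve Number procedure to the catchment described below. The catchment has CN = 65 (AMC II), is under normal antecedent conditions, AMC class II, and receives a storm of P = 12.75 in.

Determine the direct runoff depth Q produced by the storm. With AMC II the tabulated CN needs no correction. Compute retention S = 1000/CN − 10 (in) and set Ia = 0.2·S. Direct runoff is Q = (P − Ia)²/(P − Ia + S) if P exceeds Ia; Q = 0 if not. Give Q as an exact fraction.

AMC II — tabulated CN = 65 applies directly.
Retention S: 1000/CN − 10 with CN=65.000 → S = 70/13 ≈ 5.385 in
Ia = 0.2·(70/13) = 14/13 in ≈ 1.077 in
Since P=12.750 > Ia=1.077: effective rainfall P−Ia = 607/52 in
Q: (607/52)² ÷ (887/52) = 368449/46124 in (≈ 7.988 in)

Q = 368449/46124 in ≈ 7.988 in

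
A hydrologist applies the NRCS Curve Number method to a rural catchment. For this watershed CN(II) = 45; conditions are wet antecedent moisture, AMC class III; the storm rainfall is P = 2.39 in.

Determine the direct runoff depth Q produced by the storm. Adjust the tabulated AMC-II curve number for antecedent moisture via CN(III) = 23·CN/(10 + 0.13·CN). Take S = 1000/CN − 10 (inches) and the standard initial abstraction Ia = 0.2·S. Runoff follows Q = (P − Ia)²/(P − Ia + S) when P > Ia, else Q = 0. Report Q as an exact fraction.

Q = 754765729/2845691100 in ≈ 0.265 in

Wet (AMC III): CN(III) = 23·45/(10 + 0.13·45) = 1035/(317/20) = 20700/317 ≈ 65.300
Max retention: S = 1000/(20700/317) − 10 = 1100/207 in (≈ 5.314 in)
Ia = 0.2·(1100/207) = 220/207 in ≈ 1.063 in
P − Ia = 2.390 − 1.063 = 27473/20700 ≈ 1.327 in (> 0, runoff occurs)
Q = (27473/20700)²/((27473/20700) + 1100/207) = (754765729/428490000)/(137473/20700) = 754765729/2845691100 in ≈ 0.265 in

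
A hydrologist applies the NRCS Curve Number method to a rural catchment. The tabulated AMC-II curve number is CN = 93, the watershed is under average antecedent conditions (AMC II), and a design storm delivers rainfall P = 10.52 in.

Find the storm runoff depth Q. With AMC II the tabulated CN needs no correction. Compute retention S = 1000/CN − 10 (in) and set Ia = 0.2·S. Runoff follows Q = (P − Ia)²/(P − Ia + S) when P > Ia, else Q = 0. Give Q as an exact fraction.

Q = 581243881/60122175 in ≈ 9.668 in

Average conditions: CN = 93 (no AMC adjustment).
Max retention: S = 1000/93 − 10 = 70/93 in (≈ 0.753 in)
Ia = 0.2S: 0.2·0.753 = 0.151 in (exactly 14/93)
P − Ia = 10.520 − 0.151 = 24109/2325 ≈ 10.369 in (> 0, runoff occurs)
Runoff Q = (P−Ia)²/(P−Ia+S) = (10.369)²/(10.369+0.753) = 581243881/60122175 ≈ 9.668 in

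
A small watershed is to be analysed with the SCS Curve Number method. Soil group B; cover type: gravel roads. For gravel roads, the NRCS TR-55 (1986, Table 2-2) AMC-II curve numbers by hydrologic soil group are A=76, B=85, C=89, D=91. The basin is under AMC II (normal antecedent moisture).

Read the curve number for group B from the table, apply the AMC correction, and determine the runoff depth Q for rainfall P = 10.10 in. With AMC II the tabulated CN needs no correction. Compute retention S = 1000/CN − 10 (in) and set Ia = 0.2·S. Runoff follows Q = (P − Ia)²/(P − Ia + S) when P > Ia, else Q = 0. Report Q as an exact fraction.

NRCS table: gravel roads, soil group B → CN(II) = 85
AMC II — tabulated CN = 85 applies directly.
Max retention: S = 1000/85 − 10 = 30/17 in (≈ 1.765 in)
Initial abstraction Ia = S/5 = (30/17)/5 = 6/17 ≈ 0.353 in
Excess rainfall: 10.100 − 0.353 = 9.747 in; P > Ia so Q > 0
Q = (1657/170)²/((1657/170) + 30/17) = (2745649/28900)/(1957/170) = 2745649/332690 in ≈ 8.253 in

Q = 2745649/332690 in ≈ 8.253 in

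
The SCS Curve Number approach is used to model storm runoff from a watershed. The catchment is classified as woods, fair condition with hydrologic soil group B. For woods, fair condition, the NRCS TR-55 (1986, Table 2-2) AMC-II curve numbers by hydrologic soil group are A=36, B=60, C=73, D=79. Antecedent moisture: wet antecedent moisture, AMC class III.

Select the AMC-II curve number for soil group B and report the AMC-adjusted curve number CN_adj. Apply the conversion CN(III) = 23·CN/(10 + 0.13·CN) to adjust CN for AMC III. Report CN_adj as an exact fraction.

NRCS table: woods, fair condition, soil group B → CN(II) = 60
Adjust CN=60 to AMC III: 23·60/(10 + 0.13·60) → 1380 ÷ (89/5) = 6900/89 ≈ 77.528

CN_adj = 6900/89 ≈ 77.528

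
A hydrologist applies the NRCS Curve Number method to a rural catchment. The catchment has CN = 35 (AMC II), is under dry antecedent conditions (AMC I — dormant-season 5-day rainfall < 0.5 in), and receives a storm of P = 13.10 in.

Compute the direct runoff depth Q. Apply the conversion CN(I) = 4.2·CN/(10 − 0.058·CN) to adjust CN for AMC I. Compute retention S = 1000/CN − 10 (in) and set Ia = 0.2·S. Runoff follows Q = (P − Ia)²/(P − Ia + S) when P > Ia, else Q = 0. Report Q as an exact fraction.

CN(I) from CN(II)=35: (4.2·35)/(10 − 0.058·35) = 14700/797 ≈ 18.444
Max retention: S = 1000/(14700/797) − 10 = 6500/147 in (≈ 44.218 in)
Initial abstraction Ia = S/5 = (6500/147)/5 = 1300/147 ≈ 8.844 in
Excess rainfall: 13.100 − 8.844 = 4.256 in; P > Ia so Q > 0
Q = (6257/1470)²/((6257/1470) + 6500/147) = (39150049/2160900)/(71257/1470) = 39150049/104747790 in ≈ 0.374 in

Q = 39150049/104747790 in ≈ 0.374 in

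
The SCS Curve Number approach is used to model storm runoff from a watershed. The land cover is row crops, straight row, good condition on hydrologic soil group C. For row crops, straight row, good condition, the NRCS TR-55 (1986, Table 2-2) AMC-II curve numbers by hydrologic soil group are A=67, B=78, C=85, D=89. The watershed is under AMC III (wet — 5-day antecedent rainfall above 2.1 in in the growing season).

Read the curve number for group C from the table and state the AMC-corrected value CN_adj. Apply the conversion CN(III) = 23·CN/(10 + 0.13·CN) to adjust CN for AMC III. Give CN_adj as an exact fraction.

NRCS table: row crops, straight row, good condition, soil group C → CN(II) = 85
Wet (AMC III): CN(III) = 23·85/(10 + 0.13·85) = 1955/(421/20) = 39100/421 ≈ 92.874

CN_adj = 39100/421 ≈ 92.874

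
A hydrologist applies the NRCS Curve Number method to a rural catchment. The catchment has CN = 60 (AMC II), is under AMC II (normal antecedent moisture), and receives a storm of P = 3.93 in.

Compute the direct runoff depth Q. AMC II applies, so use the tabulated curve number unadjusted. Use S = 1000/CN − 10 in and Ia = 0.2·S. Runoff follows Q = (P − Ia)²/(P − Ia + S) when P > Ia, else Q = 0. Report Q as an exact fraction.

AMC II — tabulated CN = 60 applies directly.
S = 1000/60 − 10 = 20/3 in ≈ 6.667 in
Ia = 0.2·(20/3) = 4/3 in ≈ 1.333 in
Excess rainfall: 3.930 − 1.333 = 2.597 in; P > Ia so Q > 0
Runoff Q = (P−Ia)²/(P−Ia+S) = (2.597)²/(2.597+6.667) = 606841/833700 ≈ 0.728 in

Q = 606841/833700 in ≈ 0.728 in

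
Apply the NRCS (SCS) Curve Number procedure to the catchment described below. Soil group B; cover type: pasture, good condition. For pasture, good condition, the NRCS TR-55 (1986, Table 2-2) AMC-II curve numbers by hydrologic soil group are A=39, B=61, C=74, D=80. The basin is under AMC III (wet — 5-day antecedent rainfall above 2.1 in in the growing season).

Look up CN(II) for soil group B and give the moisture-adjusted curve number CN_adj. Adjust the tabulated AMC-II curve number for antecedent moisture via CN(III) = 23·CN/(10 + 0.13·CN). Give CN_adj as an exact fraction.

NRCS table: pasture, good condition, soil group B → CN(II) = 61
Adjust CN=61 to AMC III: 23·61/(10 + 0.13·61) → 1403 ÷ (1793/100) = 140300/1793 ≈ 78.249

CN_adj = 140300/1793 ≈ 78.249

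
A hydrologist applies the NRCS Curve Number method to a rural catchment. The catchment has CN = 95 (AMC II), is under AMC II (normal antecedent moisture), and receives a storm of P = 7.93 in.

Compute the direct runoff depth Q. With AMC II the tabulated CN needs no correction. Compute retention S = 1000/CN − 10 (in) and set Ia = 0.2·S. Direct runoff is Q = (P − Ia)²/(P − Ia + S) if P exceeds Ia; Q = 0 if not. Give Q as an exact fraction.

CN(II) = 95; AMC II needs no correction.
S = 1000/95 − 10 = 10/19 in ≈ 0.526 in
Ia = 0.2·(10/19) = 2/19 in ≈ 0.105 in
P − Ia = 7.930 − 0.105 = 14867/1900 ≈ 7.825 in (> 0, runoff occurs)
Q: (14867/1900)² ÷ (15867/1900) = 221027689/30147300 in (≈ 7.332 in)

Q = 221027689/30147300 in ≈ 7.332 in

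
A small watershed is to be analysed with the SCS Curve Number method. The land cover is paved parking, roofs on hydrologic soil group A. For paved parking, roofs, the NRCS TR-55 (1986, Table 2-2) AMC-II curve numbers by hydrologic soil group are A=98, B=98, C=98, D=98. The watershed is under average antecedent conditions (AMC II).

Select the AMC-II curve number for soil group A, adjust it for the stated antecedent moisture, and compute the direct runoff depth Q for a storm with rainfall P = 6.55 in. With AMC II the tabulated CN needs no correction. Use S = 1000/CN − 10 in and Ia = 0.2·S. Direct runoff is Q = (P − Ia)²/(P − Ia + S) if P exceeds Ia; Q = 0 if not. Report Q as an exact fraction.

Q = 40691641/6447420 in ≈ 6.311 in

NRCS table: paved parking, roofs, soil group A → CN(II) = 98
Average conditions: CN = 98 (no AMC adjustment).
S = 1000/98 − 10 = 10/49 in ≈ 0.204 in
Initial abstraction Ia = S/5 = (10/49)/5 = 2/49 ≈ 0.041 in
P − Ia = 6.550 − 0.041 = 6379/980 ≈ 6.509 in (> 0, runoff occurs)
Q: (6379/980)² ÷ (6579/980) = 40691641/6447420 in (≈ 6.311 in)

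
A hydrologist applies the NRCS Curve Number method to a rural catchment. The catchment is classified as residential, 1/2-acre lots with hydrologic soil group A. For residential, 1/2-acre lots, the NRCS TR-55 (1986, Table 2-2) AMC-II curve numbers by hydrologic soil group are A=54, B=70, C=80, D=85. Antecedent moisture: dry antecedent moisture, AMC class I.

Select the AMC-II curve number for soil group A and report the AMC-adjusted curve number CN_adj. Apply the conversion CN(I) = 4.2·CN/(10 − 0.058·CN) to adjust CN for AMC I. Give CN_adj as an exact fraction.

NRCS table: residential, 1/2-acre lots, soil group A → CN(II) = 54
CN(I) from CN(II)=54: (4.2·54)/(10 − 0.058·54) = 56700/1717 ≈ 33.023

CN_adj = 56700/1717 ≈ 33.023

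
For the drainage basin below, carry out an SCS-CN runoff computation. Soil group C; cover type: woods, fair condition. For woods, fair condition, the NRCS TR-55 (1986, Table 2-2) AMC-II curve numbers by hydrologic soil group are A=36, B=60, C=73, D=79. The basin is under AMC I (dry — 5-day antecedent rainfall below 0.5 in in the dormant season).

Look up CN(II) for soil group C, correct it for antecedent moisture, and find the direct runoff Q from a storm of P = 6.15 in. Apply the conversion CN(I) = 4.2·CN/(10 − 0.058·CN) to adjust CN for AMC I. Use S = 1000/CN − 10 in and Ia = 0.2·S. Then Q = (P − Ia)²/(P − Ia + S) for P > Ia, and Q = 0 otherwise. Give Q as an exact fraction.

NRCS table: woods, fair condition, soil group C → CN(II) = 73
CN(I) from CN(II)=73: (4.2·73)/(10 − 0.058·73) = 51100/961 ≈ 53.174
Retention S: 1000/CN − 10 with CN=53.174 → S = 4500/511 ≈ 8.806 in
Ia = 0.2·(4500/511) = 900/511 in ≈ 1.761 in
Excess rainfall: 6.150 − 1.761 = 4.389 in; P > Ia so Q > 0
Q = (44853/10220)²/((44853/10220) + 4500/511) = (2011791609/104448400)/(134853/10220) = 670597203/459399220 in ≈ 1.460 in

Q = 670597203/459399220 in ≈ 1.460 in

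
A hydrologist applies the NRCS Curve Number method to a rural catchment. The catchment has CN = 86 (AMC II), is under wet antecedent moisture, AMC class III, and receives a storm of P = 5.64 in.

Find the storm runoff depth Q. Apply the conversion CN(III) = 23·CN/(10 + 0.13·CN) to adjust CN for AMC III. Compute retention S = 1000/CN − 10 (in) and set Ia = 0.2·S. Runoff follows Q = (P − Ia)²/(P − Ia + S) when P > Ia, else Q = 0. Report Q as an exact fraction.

Q = 18482130601/3794026525 in ≈ 4.871 in

Adjust CN=86 to AMC III: 23·86/(10 + 0.13·86) → 1978 ÷ (1059/50) = 98900/1059 ≈ 93.390
Retention S: 1000/CN − 10 with CN=93.390 → S = 700/989 ≈ 0.708 in
Ia = 0.2·(700/989) = 140/989 in ≈ 0.142 in
Excess rainfall: 5.640 − 0.142 = 5.498 in; P > Ia so Q > 0
Q: (135949/24725)² ÷ (153449/24725) = 18482130601/3794026525 in (≈ 4.871 in)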